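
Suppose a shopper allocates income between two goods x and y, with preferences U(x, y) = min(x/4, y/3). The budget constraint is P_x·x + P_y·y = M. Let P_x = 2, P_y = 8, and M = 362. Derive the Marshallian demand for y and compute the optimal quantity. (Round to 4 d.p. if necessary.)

y* = 33.9375

Leontief preferences: the optimum is at the kink where x/4 = y/3, i.e. y = (3/4)·x.
Budget: P_x·x + P_y·(3/4)·x = M, so (4·P_x + 3·P_y)·x = 4·M.
Demand: x*(P_x,P_y,M) = 4·M/(4·P_x + 3·P_y), y* = 3·M/(4·P_x + 3·P_y).
Here 4·2 + 3·8 = 32, giving y* = 33.9375.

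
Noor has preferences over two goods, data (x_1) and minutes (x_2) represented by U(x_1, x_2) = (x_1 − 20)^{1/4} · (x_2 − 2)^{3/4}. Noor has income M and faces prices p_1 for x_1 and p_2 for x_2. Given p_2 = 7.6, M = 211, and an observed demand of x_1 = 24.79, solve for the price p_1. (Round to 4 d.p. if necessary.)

p_1 = 5

This is Cobb-Douglas in (x_1−20, x_2−2): tangency gives 0.25·p_2·(x_2−2) = 0.75·p_1·(x_1−20).
Substituting into the budget: x_1* = 20 + 0.25·(M − 20·p_1 − 2·p_2)/p_1, and x_2* = 2 + 0.75·(…)/p_2.
Set x_1* = 24.79 in the demand function and solve for p_1: p_1 = 5.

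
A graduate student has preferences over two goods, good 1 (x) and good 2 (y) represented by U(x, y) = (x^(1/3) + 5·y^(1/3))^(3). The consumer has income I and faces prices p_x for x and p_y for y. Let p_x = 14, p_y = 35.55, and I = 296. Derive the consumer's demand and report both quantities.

x* = 2.6375, y* = 7.2876

MRS = MU_x/MU_y = (1/5)·(y/x)^(2/3). Set equal to p_x/p_y.
Solve for the ratio: y/x = [5·p_x/p_y]^(1.5).
Substitute y = (y/x)·x into the budget: x* = I/(p_x + p_y·(y/x)).
Numerically y/x = 2.763043, so x* = 296/(14 + 35.55·2.763043) = 2.6375 and y* = 2.763043·2.6375 = 7.2876.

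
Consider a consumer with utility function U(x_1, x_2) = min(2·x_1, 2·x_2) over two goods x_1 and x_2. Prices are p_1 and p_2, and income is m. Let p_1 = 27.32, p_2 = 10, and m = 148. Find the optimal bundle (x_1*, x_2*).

x_1* = 3.9657, x_2* = 3.9657

Leontief preferences: the optimum is at the kink where x_1/2 = x_2/2, i.e. x_2 = x_1.
Budget: p_1·x_1 + p_2·x_1 = m, so (2·p_1 + 2·p_2)·x_1 = 2·m.
Demand: x_1*(p_1,p_2,m) = 2·m/(2·p_1 + 2·p_2), x_2* = 2·m/(2·p_1 + 2·p_2).
Here 2·27.32 + 2·10 = 74.64, giving x_1* = 3.9657 and x_2* = 3.9657.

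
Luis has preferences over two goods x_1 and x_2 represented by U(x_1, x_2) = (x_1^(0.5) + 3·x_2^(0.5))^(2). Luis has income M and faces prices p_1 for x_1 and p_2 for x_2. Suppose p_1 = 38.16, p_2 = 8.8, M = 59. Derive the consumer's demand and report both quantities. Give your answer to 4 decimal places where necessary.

x_1* = 0.0386, x_2* = 6.537

MRS = MU_x_1/MU_x_2 = (1/3)·(x_2/x_1)^(0.5). Set equal to p_1/p_2.
Hence x_2/x_1 = (3·p_1/p_2)^(1/(0.5)), i.e. raised to the 2 power.
With the ratio pinned down, the budget gives x_1* = M/(p_1 + p_2·(x_2/x_1)) and x_2* = (x_2/x_1)·x_1*.
Numerically x_2/x_1 = 169.236446, so x_1* = 59/(38.16 + 8.8·169.236446) = 0.0386 and x_2* = 169.236446·0.0386 = 6.537.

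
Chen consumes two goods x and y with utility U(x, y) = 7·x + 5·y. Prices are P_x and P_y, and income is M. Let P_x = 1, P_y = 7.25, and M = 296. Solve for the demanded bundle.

x gives more utility per dollar, so spend all income on x: x* = M/P_x, y* = 0.
Numerically: x* = 296, y* = 0.

x* = 296, y* = 0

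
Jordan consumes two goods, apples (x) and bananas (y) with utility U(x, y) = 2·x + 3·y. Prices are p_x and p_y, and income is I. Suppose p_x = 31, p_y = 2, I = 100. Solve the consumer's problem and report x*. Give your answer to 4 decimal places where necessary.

Perfect substitutes: compare marginal utility per dollar. 2/p_x vs 3/p_y → 0.0645 vs 1.5.
y gives more utility per dollar, so spend all income on y: y* = I/p_y, x* = 0.
Numerically: x* = 0, y* = 50.

x* = 0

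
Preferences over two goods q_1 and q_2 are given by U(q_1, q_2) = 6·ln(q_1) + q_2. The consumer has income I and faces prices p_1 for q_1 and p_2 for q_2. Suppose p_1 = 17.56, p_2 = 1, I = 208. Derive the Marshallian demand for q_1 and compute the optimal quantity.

MU_q_1 = 6/q_1, MU_q_2 = 1. Tangency: 6/q_1 = p_1/p_2.
So q_1*(p_1,p_2) = 6·p_2/p_1, independent of income; and q_2* = (I − 6·p_2)/p_2.
At the given prices: q_1* = 6·1/17.56 = 0.3417.

q_1* = 0.3417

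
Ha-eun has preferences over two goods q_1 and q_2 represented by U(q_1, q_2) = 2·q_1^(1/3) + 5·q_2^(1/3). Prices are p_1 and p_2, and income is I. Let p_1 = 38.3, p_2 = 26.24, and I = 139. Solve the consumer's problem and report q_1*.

q_1* = 0.6284

Numerically q_2/q_1 = 6.970476, so q_1* = 139/(38.3 + 26.24·6.970476) = 0.6284.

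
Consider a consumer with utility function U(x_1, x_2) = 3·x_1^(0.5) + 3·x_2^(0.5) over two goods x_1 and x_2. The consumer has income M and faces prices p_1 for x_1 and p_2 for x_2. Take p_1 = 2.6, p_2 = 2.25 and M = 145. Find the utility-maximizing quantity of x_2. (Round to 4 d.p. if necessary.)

x_2* = 34.5475

MU_x_1 ∝ 3·x_1^(-0.5), MU_x_2 ∝ 3·x_2^(-0.5), so MRS = (x_2/x_1)^(0.5) = p_1/p_2.
Solve for the ratio: x_2/x_1 = [p_1/p_2]^(2).
With the ratio pinned down, the budget gives x_1* = M/(p_1 + p_2·(x_2/x_1)) and x_2* = (x_2/x_1)·x_1*.
Numerically x_2/x_1 = 1.335309, so x_1* = 145/(2.6 + 2.25·1.335309) = 25.8723 and x_2* = 1.335309·25.8723 = 34.5475.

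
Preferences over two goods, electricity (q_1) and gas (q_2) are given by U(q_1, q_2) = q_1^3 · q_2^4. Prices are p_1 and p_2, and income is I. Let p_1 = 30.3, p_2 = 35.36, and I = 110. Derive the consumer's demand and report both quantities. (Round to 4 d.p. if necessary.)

q_1* = 1.5559, q_2* = 1.7776

Tangency: MRS = (3/4)·q_2/q_1 = p_1/p_2.
Rearranging, p_2·q_2 = (4/3)·p_1·q_1. Substituting into the budget gives p_1·q_1·(1 + (4/3)) = I.
Demand: q_1*(p_1,p_2,I) = 3/7·I/p_1 and q_2* = 4/7·I/p_2.
At p_1=30.3, p_2=35.36, I=110: q_1* = 3/7·110/30.3 = 1.5559, q_2* = 1.7776.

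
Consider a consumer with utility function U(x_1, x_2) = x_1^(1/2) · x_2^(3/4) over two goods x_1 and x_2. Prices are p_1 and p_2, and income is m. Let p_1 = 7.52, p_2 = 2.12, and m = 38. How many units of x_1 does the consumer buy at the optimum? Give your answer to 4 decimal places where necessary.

x_1* = 2.0213

MU_x_1/MU_x_2 = (0.5·x_2)/(0.75·x_1); tangency sets this equal to p_1/p_2.
Rearranging, p_2·x_2 = (3/2)·p_1·x_1. Substituting into the budget gives p_1·x_1·(1 + (3/2)) = m.
Demand: x_1*(p_1,p_2,m) = 0.4·m/p_1 and x_2* = 0.6·m/p_2.
At p_1=7.52, p_2=2.12, m=38: x_1* = 0.4·38/7.52 = 2.0213.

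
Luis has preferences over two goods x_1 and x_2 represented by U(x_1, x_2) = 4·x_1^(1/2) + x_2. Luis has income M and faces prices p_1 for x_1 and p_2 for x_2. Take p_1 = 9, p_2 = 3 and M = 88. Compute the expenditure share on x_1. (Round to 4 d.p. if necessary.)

Set MRS = p_1/p_2: 2·x_1^(−1/2) = p_1/p_2.
Thus x_1* = (2·p_2/p_1)² — independent of M — with the rest of income spent on x_2.
Plugging in: x_1* = (2·3/9)² = 0.4444, x_2* = 28.
Expenditure on x_1: 9·0.4444 = 4; share = 0.0455.

share on x_1 = 0.0455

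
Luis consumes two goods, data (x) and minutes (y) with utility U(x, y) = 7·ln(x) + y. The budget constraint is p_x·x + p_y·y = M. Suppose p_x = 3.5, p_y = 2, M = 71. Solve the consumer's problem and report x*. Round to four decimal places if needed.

x* = 4

Set MRS = p_x/p_y: (7/x)/1 = p_x/p_y.
So x*(p_x,p_y) = 7·p_y/p_x, independent of income; and y* = (M − 7·p_y)/p_y.
At the given prices: x* = 7·2/3.5 = 4.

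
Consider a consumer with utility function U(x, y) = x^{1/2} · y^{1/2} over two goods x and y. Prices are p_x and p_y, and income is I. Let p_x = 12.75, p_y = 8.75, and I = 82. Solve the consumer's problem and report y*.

The MRS is y/x. Set MRS = p_x/p_y.
So 0.5·p_y·y = 0.5·p_x·x; combined with the budget, a share 0.5 of income goes to x.
Demand: x*(p_x,p_y,I) = 0.5·I/p_x and y* = 0.5·I/p_y.
At p_x=12.75, p_y=8.75, I=82: y* = 0.5·82/8.75 = 4.6857.

y* = 4.6857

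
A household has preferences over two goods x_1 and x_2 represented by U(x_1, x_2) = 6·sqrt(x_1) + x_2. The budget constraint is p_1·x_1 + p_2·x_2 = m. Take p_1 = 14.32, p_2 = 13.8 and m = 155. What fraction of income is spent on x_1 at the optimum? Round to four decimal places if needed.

share on x_1 = 0.7722

Thus x_1* = (3·p_2/p_1)² — independent of m — with the rest of income spent on x_2.
Plugging in: x_1* = (3·13.8/14.32)² = 8.3582, x_2* = 2.5587.
Expenditure on x_1: 14.32·8.3582 = 119.6899; share = 0.7722.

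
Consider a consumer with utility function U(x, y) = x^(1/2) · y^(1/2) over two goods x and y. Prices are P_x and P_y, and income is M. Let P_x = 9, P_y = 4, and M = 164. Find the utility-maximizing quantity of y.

y* = 20.5

The MRS is y/x. Set MRS = P_x/P_y.
Rearranging, P_y·y = P_x·x. Substituting into the budget gives P_x·x·(1 + 1) = M.
Demand: x*(P_x,P_y,M) = 0.5·M/P_x and y* = 0.5·M/P_y.
At P_x=9, P_y=4, M=164: y* = 0.5·164/4 = 20.5.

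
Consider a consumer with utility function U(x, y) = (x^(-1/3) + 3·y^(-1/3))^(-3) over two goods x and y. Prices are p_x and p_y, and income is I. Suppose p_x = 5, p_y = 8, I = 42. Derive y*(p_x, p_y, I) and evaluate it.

Numerically y/x = 1.602326, so x* = 42/(5 + 8·1.602326) = 2.3571 and y* = 1.602326·2.3571 = 3.7768.

y* = 3.7768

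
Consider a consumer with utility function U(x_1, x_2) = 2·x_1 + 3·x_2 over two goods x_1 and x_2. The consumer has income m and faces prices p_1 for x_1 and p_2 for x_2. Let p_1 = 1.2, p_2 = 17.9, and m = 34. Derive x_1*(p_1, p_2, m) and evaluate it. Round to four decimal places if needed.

x_1* = 28.3333

x_1 gives more utility per dollar, so spend all income on x_1: x_1* = m/p_1, x_2* = 0.
Numerically: x_1* = 28.3333, x_2* = 0.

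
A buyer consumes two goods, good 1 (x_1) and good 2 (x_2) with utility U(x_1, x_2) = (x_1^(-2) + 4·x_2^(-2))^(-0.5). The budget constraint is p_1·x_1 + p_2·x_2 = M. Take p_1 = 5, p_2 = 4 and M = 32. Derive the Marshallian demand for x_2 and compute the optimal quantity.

MU_x_1 ∝ x_1^(-3), MU_x_2 ∝ 4·x_2^(-3), so MRS = (1/4)·(x_2/x_1)^(3) = p_1/p_2.
Solve for the ratio: x_2/x_1 = [4·p_1/p_2]^(1/3).
Substitute x_2 = (x_2/x_1)·x_1 into the budget: x_1* = M/(p_1 + p_2·(x_2/x_1)).
Numerically x_2/x_1 = 1.709976, so x_1* = 32/(5 + 4·1.709976) = 2.7027 and x_2* = 1.709976·2.7027 = 4.6216.

x_2* = 4.6216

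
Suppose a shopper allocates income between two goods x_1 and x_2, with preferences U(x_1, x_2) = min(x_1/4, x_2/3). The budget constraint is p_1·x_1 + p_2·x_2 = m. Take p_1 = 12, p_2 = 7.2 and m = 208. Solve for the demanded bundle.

x_1* = 11.954, x_2* = 8.9655

Leontief preferences: the optimum is at the kink where x_1/4 = x_2/3, i.e. x_2 = (3/4)·x_1.
Budget: p_1·x_1 + p_2·(3/4)·x_1 = m, so (4·p_1 + 3·p_2)·x_1 = 4·m.
Demand: x_1*(p_1,p_2,m) = 4·m/(4·p_1 + 3·p_2), x_2* = 3·m/(4·p_1 + 3·p_2).
Here 4·12 + 3·7.2 = 69.6, giving x_1* = 11.954 and x_2* = 8.9655.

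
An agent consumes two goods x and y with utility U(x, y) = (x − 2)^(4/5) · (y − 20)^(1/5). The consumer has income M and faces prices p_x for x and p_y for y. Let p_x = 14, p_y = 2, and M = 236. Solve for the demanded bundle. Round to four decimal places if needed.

x* = 11.6, y* = 36.8

MRS = 4·(y−20)/(x−2). Tangency with p_x/p_y gives y−20 = (1/4)·(p_x/p_y)·(x−2).
After buying the subsistence bundle (2, 20), a share 0.8 of the remaining income goes to x: x* = 2 + 0.8·(M − 2p_x − 20p_y)/p_x.
Discretionary income = 236 − 2·14 − 20·2 = 168; x* = 2 + 0.8·168/14 = 11.6; y* = 20 + 0.2·168/2 = 36.8.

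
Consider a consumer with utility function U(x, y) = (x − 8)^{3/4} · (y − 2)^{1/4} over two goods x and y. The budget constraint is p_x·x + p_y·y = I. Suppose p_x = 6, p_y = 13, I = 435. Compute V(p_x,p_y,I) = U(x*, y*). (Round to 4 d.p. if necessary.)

This is Cobb-Douglas in (x−8, y−2): tangency gives 0.75·p_y·(y−2) = 0.25·p_x·(x−8).
Substituting into the budget: x* = 8 + 0.75·(I − 8·p_x − 2·p_y)/p_x, and y* = 2 + 0.25·(…)/p_y.
Discretionary income = 435 − 8·6 − 2·13 = 361; x* = 8 + 0.75·361/6 = 53.125; y* = 2 + 0.25·361/13 = 8.9423.
Utility at the optimum: U(53.125, 8.9423) = 28.2611.

V = 28.2611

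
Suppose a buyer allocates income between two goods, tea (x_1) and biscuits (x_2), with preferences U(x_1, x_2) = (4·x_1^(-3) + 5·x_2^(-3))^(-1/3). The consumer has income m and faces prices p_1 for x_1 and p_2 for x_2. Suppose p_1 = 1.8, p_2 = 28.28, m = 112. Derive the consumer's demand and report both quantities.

MU_x_1 ∝ 4·x_1^(-4), MU_x_2 ∝ 5·x_2^(-4), so MRS = (4/5)·(x_2/x_1)^(4) = p_1/p_2.
Solve for the ratio: x_2/x_1 = [(5/4)·p_1/p_2]^(0.25).
With the ratio pinned down, the budget gives x_1* = m/(p_1 + p_2·(x_2/x_1)) and x_2* = (x_2/x_1)·x_1*.
Numerically x_2/x_1 = 0.531099, so x_1* = 112/(1.8 + 28.28·0.531099) = 6.6589 and x_2* = 0.531099·6.6589 = 3.5366.

x_1* = 6.6589, x_2* = 3.5366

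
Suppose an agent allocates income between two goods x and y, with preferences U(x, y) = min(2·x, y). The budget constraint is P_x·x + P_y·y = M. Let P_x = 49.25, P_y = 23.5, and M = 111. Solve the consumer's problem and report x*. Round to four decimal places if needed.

x* = 1.1532

With perfect complements, no substitution: consume in ratio x:y = 1:2.
Budget: P_x·x + P_y·2·x = M, so (P_x + 2·P_y)·x = M.
Demand: x*(P_x,P_y,M) = M/(P_x + 2·P_y), y* = 2·M/(P_x + 2·P_y).
Here 49.25 + 2·23.5 = 96.25, giving x* = 1.1532.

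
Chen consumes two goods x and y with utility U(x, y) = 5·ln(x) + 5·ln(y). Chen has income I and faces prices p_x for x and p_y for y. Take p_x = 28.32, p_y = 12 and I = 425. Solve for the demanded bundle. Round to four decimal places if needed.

Demand: x*(p_x,p_y,I) = 0.5·I/p_x and y* = 0.5·I/p_y.
At p_x=28.32, p_y=12, I=425: x* = 0.5·425/28.32 = 7.5035, y* = 17.7083.

x* = 7.5035, y* = 17.7083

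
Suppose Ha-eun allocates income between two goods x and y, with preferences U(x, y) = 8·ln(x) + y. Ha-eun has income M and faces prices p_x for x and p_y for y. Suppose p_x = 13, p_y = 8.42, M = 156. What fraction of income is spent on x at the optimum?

Set MRS = p_x/p_y: (8/x)/1 = p_x/p_y.
So x*(p_x,p_y) = 8·p_y/p_x, independent of income; and y* = (M − 8·p_y)/p_y.
At the given prices: x* = 8·8.42/13 = 5.1815, and y* = 10.5273.
Expenditure on x: 13·5.1815 = 67.36; share = 0.4318.

share on x = 0.4318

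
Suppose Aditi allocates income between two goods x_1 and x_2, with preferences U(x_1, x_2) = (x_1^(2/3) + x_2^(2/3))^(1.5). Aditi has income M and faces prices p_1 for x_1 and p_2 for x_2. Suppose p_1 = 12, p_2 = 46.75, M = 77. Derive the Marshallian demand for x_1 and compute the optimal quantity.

From the CES first-order condition, (x_2/x_1)^(1/3) = p_1/p_2.
Hence x_2/x_1 = (p_1/p_2)^(1/(1/3)), i.e. raised to the 3 power.
Substitute x_2 = (x_2/x_1)·x_1 into the budget: x_1* = M/(p_1 + p_2·(x_2/x_1)).
Numerically x_2/x_1 = 0.016912, so x_1* = 77/(12 + 46.75·0.016912) = 6.02.

x_1* = 6.02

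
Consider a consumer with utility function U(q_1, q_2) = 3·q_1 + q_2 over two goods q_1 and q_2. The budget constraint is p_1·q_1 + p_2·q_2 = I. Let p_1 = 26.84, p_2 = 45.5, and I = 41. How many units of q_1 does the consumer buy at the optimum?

q_1* = 1.5276

Perfect substitutes: compare marginal utility per dollar. 3/p_1 vs 1/p_2 → 0.1118 vs 0.022.
q_1 gives more utility per dollar, so spend all income on q_1: q_1* = I/p_1, q_2* = 0.
Numerically: q_1* = 1.5276, q_2* = 0.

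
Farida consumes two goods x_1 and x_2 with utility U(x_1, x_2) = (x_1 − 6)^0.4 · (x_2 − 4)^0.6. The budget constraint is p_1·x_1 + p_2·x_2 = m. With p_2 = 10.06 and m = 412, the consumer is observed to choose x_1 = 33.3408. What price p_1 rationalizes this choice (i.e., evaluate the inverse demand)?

p_1 = 5

This is Cobb-Douglas in (x_1−6, x_2−4): tangency gives 0.4·p_2·(x_2−4) = 0.6·p_1·(x_1−6).
Substituting into the budget: x_1* = 6 + 0.4·(m − 6·p_1 − 4·p_2)/p_1, and x_2* = 4 + 0.6·(…)/p_2.
Set x_1* = 33.3408 in the demand function and solve for p_1: p_1 = 5.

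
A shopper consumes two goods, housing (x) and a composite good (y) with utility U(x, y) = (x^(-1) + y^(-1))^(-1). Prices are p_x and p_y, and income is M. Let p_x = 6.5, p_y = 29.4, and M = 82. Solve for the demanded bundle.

x* = 4.0347, y* = 1.8971

MRS = MU_x/MU_y = (y/x)^(2). Set equal to p_x/p_y.
Hence y/x = (p_x/p_y)^(1/(2)), i.e. raised to the 0.5 power.
Substitute y = (y/x)·x into the budget: x* = M/(p_x + p_y·(y/x)).
Numerically y/x = 0.4702, so x* = 82/(6.5 + 29.4·0.4702) = 4.0347 and y* = 0.4702·4.0347 = 1.8971.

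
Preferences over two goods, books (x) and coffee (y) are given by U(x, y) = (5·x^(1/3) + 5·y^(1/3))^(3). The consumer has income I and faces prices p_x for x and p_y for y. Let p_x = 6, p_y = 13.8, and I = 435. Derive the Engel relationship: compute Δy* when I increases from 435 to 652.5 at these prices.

Δy* = 6.2628

Numerically y/x = 0.286687, so x* = 435/(6 + 13.8·0.286687) = 43.691 and y* = 0.286687·43.691 = 12.5257.
At I' = 652.5: y* = 18.7885. Change: 18.7885 − 12.5257 = 6.2628.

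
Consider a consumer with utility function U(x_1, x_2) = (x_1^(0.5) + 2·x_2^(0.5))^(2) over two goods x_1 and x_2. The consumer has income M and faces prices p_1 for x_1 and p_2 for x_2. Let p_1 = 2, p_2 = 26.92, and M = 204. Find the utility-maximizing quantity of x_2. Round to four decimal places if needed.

From the CES first-order condition, (1/2)·(x_2/x_1)^(0.5) = p_1/p_2.
Solve for the ratio: x_2/x_1 = [2·p_1/p_2]^(2).
Substitute x_2 = (x_2/x_1)·x_1 into the budget: x_1* = M/(p_1 + p_2·(x_2/x_1)).
Numerically x_2/x_1 = 0.022079, so x_1* = 204/(2 + 26.92·0.022079) = 78.6323 and x_2* = 0.022079·78.6323 = 1.7361.

x_2* = 1.7361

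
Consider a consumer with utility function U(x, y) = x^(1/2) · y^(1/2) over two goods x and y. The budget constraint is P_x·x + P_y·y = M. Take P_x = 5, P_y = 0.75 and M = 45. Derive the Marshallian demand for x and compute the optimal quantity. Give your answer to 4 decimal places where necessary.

MU_x/MU_y = (0.5·y)/(0.5·x); tangency sets this equal to P_x/P_y.
Rearranging, P_y·y = P_x·x. Substituting into the budget gives P_x·x·(1 + 1) = M.
Demand: x*(P_x,P_y,M) = 0.5·M/P_x and y* = 0.5·M/P_y.
At P_x=5, P_y=0.75, M=45: x* = 0.5·45/5 = 4.5.

x* = 4.5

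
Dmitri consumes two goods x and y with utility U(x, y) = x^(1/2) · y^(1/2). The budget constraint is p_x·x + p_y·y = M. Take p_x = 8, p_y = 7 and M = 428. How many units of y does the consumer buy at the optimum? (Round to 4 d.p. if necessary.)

y* = 30.5714

At p_x=8, p_y=7, M=428: y* = 0.5·428/7 = 30.5714.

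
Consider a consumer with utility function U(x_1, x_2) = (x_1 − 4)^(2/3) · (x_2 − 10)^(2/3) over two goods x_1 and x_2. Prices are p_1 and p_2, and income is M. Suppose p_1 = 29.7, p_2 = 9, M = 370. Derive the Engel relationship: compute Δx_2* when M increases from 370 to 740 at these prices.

Δx_2* = 20.5556

This is Cobb-Douglas in (x_1−4, x_2−10): tangency gives 2/3·p_2·(x_2−10) = 2/3·p_1·(x_1−4).
After buying the subsistence bundle (4, 10), a share 0.5 of the remaining income goes to x_1: x_1* = 4 + 0.5·(M − 4p_1 − 10p_2)/p_1.
Discretionary income = 370 − 4·29.7 − 10·9 = 161.2; x_2* = 10 + 0.5·161.2/9 = 18.9556.
At M' = 740: x_2* = 39.5111. Change: 39.5111 − 18.9556 = 20.5556.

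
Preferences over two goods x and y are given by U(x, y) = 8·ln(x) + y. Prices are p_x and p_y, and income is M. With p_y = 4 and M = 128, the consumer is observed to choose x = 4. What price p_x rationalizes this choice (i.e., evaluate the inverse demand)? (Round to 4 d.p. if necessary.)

p_x = 8

Set MRS = p_x/p_y: (8/x)/1 = p_x/p_y.
So x*(p_x,p_y) = 8·p_y/p_x, independent of income; and y* = (M − 8·p_y)/p_y.
Set x* = 4 in the demand function and solve for p_x: p_x = 8.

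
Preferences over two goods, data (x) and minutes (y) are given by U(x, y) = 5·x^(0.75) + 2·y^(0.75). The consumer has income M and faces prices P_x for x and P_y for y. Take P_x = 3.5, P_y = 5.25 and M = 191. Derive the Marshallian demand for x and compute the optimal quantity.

x* = 54.1606

MRS = MU_x/MU_y = (5/2)·(y/x)^(0.25). Set equal to P_x/P_y.
Solve for the ratio: y/x = [(2/5)·P_x/P_y]^(4).
Substitute y = (y/x)·x into the budget: x* = M/(P_x + P_y·(y/x)).
Numerically y/x = 0.005057, so x* = 191/(3.5 + 5.25·0.005057) = 54.1606.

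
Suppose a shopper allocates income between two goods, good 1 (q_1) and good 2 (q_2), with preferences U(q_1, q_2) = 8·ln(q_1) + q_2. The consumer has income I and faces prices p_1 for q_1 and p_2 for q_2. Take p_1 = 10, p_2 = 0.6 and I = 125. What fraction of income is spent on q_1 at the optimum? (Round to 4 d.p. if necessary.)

share on q_1 = 0.0384

Set MRS = p_1/p_2: (8/q_1)/1 = p_1/p_2.
So q_1*(p_1,p_2) = 8·p_2/p_1, independent of income; and q_2* = (I − 8·p_2)/p_2.
At the given prices: q_1* = 8·0.6/10 = 0.48, and q_2* = 200.3333.
Expenditure on q_1: 10·0.48 = 4.8; share = 0.0384.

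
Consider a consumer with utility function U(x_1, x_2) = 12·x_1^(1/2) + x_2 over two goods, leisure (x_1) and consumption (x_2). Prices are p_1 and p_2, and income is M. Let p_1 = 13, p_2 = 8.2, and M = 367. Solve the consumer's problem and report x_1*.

x_1* = 14.3233

Set MRS = p_1/p_2: 6·x_1^(−1/2) = p_1/p_2.
Thus x_1* = (6·p_2/p_1)² — independent of M — with the rest of income spent on x_2.
Plugging in: x_1* = (6·8.2/13)² = 14.3233.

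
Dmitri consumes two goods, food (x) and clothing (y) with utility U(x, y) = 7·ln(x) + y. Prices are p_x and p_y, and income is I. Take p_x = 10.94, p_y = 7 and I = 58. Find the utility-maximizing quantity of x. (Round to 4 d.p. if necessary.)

MU_x = 7/x, MU_y = 1. Tangency: 7/x = p_x/p_y.
So x*(p_x,p_y) = 7·p_y/p_x, independent of income; and y* = (I − 7·p_y)/p_y.
At the given prices: x* = 7·7/10.94 = 4.479.

x* = 4.479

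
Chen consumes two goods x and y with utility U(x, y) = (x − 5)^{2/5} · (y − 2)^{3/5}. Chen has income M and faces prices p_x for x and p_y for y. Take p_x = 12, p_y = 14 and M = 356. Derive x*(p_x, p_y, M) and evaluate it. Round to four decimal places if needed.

x* = 13.9333

Discretionary income = 356 − 5·12 − 2·14 = 268; x* = 5 + 0.4·268/12 = 13.9333.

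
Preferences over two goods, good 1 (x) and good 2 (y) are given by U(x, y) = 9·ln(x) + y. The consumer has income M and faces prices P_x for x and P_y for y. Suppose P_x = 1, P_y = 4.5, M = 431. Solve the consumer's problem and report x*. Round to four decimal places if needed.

MU_x = 9/x, MU_y = 1. Tangency: 9/x = P_x/P_y.
So x*(P_x,P_y) = 9·P_y/P_x, independent of income; and y* = (M − 9·P_y)/P_y.
At the given prices: x* = 9·4.5/1 = 40.5.

x* = 40.5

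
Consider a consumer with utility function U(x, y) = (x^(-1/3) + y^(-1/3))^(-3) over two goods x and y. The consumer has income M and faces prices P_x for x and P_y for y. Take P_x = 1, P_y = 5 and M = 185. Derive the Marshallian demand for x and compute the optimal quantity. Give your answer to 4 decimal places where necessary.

x* = 74.1379

From the CES first-order condition, (y/x)^(4/3) = P_x/P_y.
Solve for the ratio: y/x = [P_x/P_y]^(0.75).
With the ratio pinned down, the budget gives x* = M/(P_x + P_y·(y/x)) and y* = (y/x)·x*.
Numerically y/x = 0.29907, so x* = 185/(1 + 5·0.29907) = 74.1379.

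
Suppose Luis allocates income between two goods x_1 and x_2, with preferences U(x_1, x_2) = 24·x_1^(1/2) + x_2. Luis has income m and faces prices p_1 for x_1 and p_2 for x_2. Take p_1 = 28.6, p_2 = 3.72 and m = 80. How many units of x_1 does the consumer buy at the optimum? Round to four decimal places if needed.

x_1* = 2.4362

Utility is quasi-linear in x_2; the FOC for x_1 is 12/√x_1 = p_1/p_2.
Solve: √x_1 = 12·p_2/p_1, so x_1*(p_1,p_2) = (12·p_2/p_1)², and x_2* = (m − p_1·x_1*)/p_2.
Plugging in: x_1* = (12·3.72/28.6)² = 2.4362.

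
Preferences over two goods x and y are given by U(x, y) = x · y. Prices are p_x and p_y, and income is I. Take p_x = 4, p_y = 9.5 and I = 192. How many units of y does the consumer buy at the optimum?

y* = 10.1053

The MRS is y/x. Set MRS = p_x/p_y.
So p_y·y = p_x·x; combined with the budget, a share 0.5 of income goes to x.
Demand: x*(p_x,p_y,I) = 0.5·I/p_x and y* = 0.5·I/p_y.
At p_x=4, p_y=9.5, I=192: y* = 0.5·192/9.5 = 10.1053.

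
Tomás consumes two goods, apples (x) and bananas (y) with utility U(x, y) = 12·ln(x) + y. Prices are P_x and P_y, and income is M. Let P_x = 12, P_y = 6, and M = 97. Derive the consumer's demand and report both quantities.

Set MRS = P_x/P_y: (12/x)/1 = P_x/P_y.
So x*(P_x,P_y) = 12·P_y/P_x, independent of income; and y* = (M − 12·P_y)/P_y.
At the given prices: x* = 12·6/12 = 6, and y* = 4.1667.

x* = 6, y* = 4.1667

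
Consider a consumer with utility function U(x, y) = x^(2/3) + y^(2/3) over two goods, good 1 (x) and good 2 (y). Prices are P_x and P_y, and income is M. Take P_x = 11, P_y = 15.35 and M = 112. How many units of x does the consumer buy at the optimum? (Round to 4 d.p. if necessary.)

From the CES first-order condition, (y/x)^(1/3) = P_x/P_y.
Hence y/x = (P_x/P_y)^(1/(1/3)), i.e. raised to the 3 power.
Substitute y = (y/x)·x into the budget: x* = M/(P_x + P_y·(y/x)).
Numerically y/x = 0.368004, so x* = 112/(11 + 15.35·0.368004) = 6.7272.

x* = 6.7272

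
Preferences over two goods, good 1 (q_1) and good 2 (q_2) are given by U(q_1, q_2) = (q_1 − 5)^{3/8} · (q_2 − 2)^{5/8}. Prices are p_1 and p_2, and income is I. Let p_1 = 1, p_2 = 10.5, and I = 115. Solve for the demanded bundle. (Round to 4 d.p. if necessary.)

Let q_1' = q_1−5, q_2' = q_2−2. MRS = (3/5)·q_2'/q_1' = p_1/p_2.
After buying the subsistence bundle (5, 2), a share 0.375 of the remaining income goes to q_1: q_1* = 5 + 0.375·(I − 5p_1 − 2p_2)/p_1.
Discretionary income = 115 − 5·1 − 2·10.5 = 89; q_1* = 5 + 0.375·89/1 = 38.375; q_2* = 2 + 0.625·89/10.5 = 7.2976.

q_1* = 38.375, q_2* = 7.2976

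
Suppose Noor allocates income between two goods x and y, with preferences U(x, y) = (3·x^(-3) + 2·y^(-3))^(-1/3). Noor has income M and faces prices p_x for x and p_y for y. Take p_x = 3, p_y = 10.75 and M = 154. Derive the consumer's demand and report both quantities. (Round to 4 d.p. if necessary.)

x* = 15.3079, y* = 10.0536

From the CES first-order condition, (3/2)·(y/x)^(4) = p_x/p_y.
Solve for the ratio: y/x = [(2/3)·p_x/p_y]^(0.25).
With the ratio pinned down, the budget gives x* = M/(p_x + p_y·(y/x)) and y* = (y/x)·x*.
Numerically y/x = 0.656758, so x* = 154/(3 + 10.75·0.656758) = 15.3079 and y* = 0.656758·15.3079 = 10.0536.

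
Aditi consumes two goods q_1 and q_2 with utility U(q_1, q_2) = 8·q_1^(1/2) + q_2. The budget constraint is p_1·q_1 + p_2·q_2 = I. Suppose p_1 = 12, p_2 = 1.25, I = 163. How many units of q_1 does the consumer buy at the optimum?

Utility is quasi-linear in q_2; the FOC for q_1 is 4/√q_1 = p_1/p_2.
Solve: √q_1 = 4·p_2/p_1, so q_1*(p_1,p_2) = (4·p_2/p_1)², and q_2* = (I − p_1·q_1*)/p_2.
Plugging in: q_1* = (4·1.25/12)² = 0.1736.

q_1* = 0.1736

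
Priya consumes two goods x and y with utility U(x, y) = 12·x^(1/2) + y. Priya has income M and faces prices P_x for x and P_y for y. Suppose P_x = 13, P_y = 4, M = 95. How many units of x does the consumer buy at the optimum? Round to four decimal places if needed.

MU_x = 6/√x, MU_y = 1. Tangency: 6/√x = P_x/P_y.
Thus x* = (6·P_y/P_x)² — independent of M — with the rest of income spent on y.
Plugging in: x* = (6·4/13)² = 3.4083.

x* = 3.4083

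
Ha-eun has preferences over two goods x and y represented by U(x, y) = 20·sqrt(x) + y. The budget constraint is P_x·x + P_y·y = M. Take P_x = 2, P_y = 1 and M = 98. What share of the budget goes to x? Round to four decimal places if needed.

Utility is quasi-linear in y; the FOC for x is 10/√x = P_x/P_y.
Solve: √x = 10·P_y/P_x, so x*(P_x,P_y) = (10·P_y/P_x)², and y* = (M − P_x·x*)/P_y.
Plugging in: x* = (10·1/2)² = 25, y* = 48.
Expenditure on x: 2·25 = 50; share = 0.5102.

share on x = 0.5102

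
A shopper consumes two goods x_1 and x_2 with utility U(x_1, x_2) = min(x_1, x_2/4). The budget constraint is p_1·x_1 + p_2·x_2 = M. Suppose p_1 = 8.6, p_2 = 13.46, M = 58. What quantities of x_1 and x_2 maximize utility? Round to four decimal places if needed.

x_1* = 0.9289, x_2* = 3.7156

With perfect complements, no substitution: consume in ratio x_1:x_2 = 1:4.
Budget: p_1·x_1 + p_2·4·x_1 = M, so (p_1 + 4·p_2)·x_1 = M.
Demand: x_1*(p_1,p_2,M) = M/(p_1 + 4·p_2), x_2* = 4·M/(p_1 + 4·p_2).
Here 8.6 + 4·13.46 = 62.44, giving x_1* = 0.9289 and x_2* = 3.7156.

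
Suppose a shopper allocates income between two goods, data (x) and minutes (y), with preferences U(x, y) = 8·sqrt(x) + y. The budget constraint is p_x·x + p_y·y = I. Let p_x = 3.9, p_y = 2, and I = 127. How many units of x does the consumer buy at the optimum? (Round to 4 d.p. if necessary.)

x* = 4.2078

MU_x = 4/√x, MU_y = 1. Tangency: 4/√x = p_x/p_y.
Thus x* = (4·p_y/p_x)² — independent of I — with the rest of income spent on y.
Plugging in: x* = (4·2/3.9)² = 4.2078.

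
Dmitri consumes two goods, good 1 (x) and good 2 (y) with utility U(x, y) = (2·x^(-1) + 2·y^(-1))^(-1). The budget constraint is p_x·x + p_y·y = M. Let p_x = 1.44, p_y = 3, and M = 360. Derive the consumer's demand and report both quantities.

MU_x ∝ 2·x^(-2), MU_y ∝ 2·y^(-2), so MRS = (y/x)^(2) = p_x/p_y.
Solve for the ratio: y/x = [p_x/p_y]^(0.5).
With the ratio pinned down, the budget gives x* = M/(p_x + p_y·(y/x)) and y* = (y/x)·x*.
Numerically y/x = 0.69282, so x* = 360/(1.44 + 3·0.69282) = 102.3175 and y* = 0.69282·102.3175 = 70.8876.

x* = 102.3175, y* = 70.8876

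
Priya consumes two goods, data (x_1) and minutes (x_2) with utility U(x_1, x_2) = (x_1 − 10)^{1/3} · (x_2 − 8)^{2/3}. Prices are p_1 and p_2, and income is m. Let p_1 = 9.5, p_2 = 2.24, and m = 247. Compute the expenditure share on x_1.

share on x_1 = 0.5656

MRS = (1/2)·(x_2−8)/(x_1−10). Tangency with p_1/p_2 gives x_2−8 = 2·(p_1/p_2)·(x_1−10).
Substituting into the budget: x_1* = 10 + 1/3·(m − 10·p_1 − 8·p_2)/p_1, and x_2* = 8 + 2/3·(…)/p_2.
Discretionary income = 247 − 10·9.5 − 8·2.24 = 134.08; x_1* = 10 + 1/3·134.08/9.5 = 14.7046; x_2* = 8 + 2/3·134.08/2.24 = 47.9048.
Expenditure on x_1: 9.5·14.7046 = 139.6933; share = 0.5656.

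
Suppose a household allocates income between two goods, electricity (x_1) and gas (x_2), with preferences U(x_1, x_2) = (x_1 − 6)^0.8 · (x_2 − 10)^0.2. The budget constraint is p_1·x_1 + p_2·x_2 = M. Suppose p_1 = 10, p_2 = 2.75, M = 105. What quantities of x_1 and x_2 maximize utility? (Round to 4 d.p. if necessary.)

x_1* = 7.4, x_2* = 11.2727

Discretionary income = 105 − 6·10 − 10·2.75 = 17.5; x_1* = 6 + 0.8·17.5/10 = 7.4; x_2* = 10 + 0.2·17.5/2.75 = 11.2727.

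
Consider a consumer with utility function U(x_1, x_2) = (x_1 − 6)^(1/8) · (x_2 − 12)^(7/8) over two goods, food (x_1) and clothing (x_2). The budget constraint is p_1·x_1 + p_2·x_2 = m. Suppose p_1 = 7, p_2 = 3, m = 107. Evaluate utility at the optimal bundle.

V = 5.9655

This is Cobb-Douglas in (x_1−6, x_2−12): tangency gives 0.125·p_2·(x_2−12) = 0.875·p_1·(x_1−6).
Substituting into the budget: x_1* = 6 + 0.125·(m − 6·p_1 − 12·p_2)/p_1, and x_2* = 12 + 0.875·(…)/p_2.
Discretionary income = 107 − 6·7 − 12·3 = 29; x_1* = 6 + 0.125·29/7 = 6.5179; x_2* = 12 + 0.875·29/3 = 20.4583.
Utility at the optimum: U(6.5179, 20.4583) = 5.9655.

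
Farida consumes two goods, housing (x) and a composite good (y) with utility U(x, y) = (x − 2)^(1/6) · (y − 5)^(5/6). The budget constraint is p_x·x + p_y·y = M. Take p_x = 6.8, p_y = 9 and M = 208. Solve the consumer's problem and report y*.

Let x' = x−2, y' = y−5. MRS = (1/5)·y'/x' = p_x/p_y.
Substituting into the budget: x* = 2 + 1/6·(M − 2·p_x − 5·p_y)/p_x, and y* = 5 + 5/6·(…)/p_y.
Discretionary income = 208 − 2·6.8 − 5·9 = 149.4; y* = 5 + 5/6·149.4/9 = 18.8333.

y* = 18.8333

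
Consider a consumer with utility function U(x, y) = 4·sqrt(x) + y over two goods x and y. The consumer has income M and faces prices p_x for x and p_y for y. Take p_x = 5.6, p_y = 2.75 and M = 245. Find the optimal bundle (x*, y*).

x* = 0.9646, y* = 87.1266

Set MRS = p_x/p_y: 2·x^(−1/2) = p_x/p_y.
Thus x* = (2·p_y/p_x)² — independent of M — with the rest of income spent on y.
Plugging in: x* = (2·2.75/5.6)² = 0.9646, y* = 87.1266.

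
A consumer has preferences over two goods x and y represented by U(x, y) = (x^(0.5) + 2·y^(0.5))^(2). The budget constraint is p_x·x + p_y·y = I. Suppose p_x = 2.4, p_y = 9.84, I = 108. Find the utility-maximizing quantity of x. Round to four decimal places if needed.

x* = 22.7778

From the CES first-order condition, (1/2)·(y/x)^(0.5) = p_x/p_y.
Solve for the ratio: y/x = [2·p_x/p_y]^(2).
With the ratio pinned down, the budget gives x* = I/(p_x + p_y·(y/x)) and y* = (y/x)·x*.
Numerically y/x = 0.237954, so x* = 108/(2.4 + 9.84·0.237954) = 22.7778.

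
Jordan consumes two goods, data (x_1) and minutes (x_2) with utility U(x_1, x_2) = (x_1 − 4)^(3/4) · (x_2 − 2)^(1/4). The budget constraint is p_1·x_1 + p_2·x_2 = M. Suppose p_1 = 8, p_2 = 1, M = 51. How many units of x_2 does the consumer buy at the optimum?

x_2* = 6.25

This is Cobb-Douglas in (x_1−4, x_2−2): tangency gives 0.75·p_2·(x_2−2) = 0.25·p_1·(x_1−4).
Substituting into the budget: x_1* = 4 + 0.75·(M − 4·p_1 − 2·p_2)/p_1, and x_2* = 2 + 0.25·(…)/p_2.
Discretionary income = 51 − 4·8 − 2·1 = 17; x_2* = 2 + 0.25·17/1 = 6.25.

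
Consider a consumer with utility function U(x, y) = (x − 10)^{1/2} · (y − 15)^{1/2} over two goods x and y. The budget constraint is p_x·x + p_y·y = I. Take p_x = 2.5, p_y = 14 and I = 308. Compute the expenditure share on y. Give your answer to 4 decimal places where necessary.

share on y = 0.8003

MRS = (y−15)/(x−10). Tangency with p_x/p_y gives y−15 = (p_x/p_y)·(x−10).
Substituting into the budget: x* = 10 + 0.5·(I − 10·p_x − 15·p_y)/p_x, and y* = 15 + 0.5·(…)/p_y.
Discretionary income = 308 − 10·2.5 − 15·14 = 73; x* = 10 + 0.5·73/2.5 = 24.6; y* = 15 + 0.5·73/14 = 17.6071.
Expenditure on y: 14·17.6071 = 246.5; share = 0.8003.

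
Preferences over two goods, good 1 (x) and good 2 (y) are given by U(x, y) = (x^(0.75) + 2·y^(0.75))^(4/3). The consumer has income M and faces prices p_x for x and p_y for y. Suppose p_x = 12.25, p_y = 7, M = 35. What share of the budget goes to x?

MU_x ∝ x^(-0.25), MU_y ∝ 2·y^(-0.25), so MRS = (1/2)·(y/x)^(0.25) = p_x/p_y.
Solve for the ratio: y/x = [2·p_x/p_y]^(4).
Substitute y = (y/x)·x into the budget: x* = M/(p_x + p_y·(y/x)).
Numerically y/x = 150.0625, so x* = 35/(12.25 + 7·150.0625) = 0.0329 and y* = 150.0625·0.0329 = 4.9424.
Expenditure on x: 12.25·0.0329 = 0.4035; share = 0.0115.

share on x = 0.0115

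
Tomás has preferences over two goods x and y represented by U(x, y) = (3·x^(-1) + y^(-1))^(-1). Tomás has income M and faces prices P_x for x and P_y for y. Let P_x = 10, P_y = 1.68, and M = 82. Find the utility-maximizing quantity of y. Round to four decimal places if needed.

With the ratio pinned down, the budget gives x* = M/(P_x + P_y·(y/x)) and y* = (y/x)·x*.
Numerically y/x = 1.40859, so x* = 82/(10 + 1.68·1.40859) = 6.6309 and y* = 1.40859·6.6309 = 9.3402.

y* = 9.3402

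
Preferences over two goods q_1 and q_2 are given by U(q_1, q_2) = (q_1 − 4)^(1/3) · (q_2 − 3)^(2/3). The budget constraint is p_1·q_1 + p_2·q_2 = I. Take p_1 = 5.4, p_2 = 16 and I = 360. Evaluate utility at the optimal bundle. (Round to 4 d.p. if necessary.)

V = 13.7938

MRS = (1/2)·(q_2−3)/(q_1−4). Tangency with p_1/p_2 gives q_2−3 = 2·(p_1/p_2)·(q_1−4).
After buying the subsistence bundle (4, 3), a share 1/3 of the remaining income goes to q_1: q_1* = 4 + 1/3·(I − 4p_1 − 3p_2)/p_1.
Discretionary income = 360 − 4·5.4 − 3·16 = 290.4; q_1* = 4 + 1/3·290.4/5.4 = 21.9259; q_2* = 3 + 2/3·290.4/16 = 15.1.
Utility at the optimum: U(21.9259, 15.1) = 13.7938.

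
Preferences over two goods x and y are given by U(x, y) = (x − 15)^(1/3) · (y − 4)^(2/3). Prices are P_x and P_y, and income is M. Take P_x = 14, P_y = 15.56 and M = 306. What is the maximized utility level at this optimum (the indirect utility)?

This is Cobb-Douglas in (x−15, y−4): tangency gives 1/3·P_y·(y−4) = 2/3·P_x·(x−15).
After buying the subsistence bundle (15, 4), a share 1/3 of the remaining income goes to x: x* = 15 + 1/3·(M − 15P_x − 4P_y)/P_x.
Discretionary income = 306 − 15·14 − 4·15.56 = 33.76; x* = 15 + 1/3·33.76/14 = 15.8038; y* = 4 + 2/3·33.76/15.56 = 5.4464.
Utility at the optimum: U(15.8038, 5.4464) = 1.1892.

V = 1.1892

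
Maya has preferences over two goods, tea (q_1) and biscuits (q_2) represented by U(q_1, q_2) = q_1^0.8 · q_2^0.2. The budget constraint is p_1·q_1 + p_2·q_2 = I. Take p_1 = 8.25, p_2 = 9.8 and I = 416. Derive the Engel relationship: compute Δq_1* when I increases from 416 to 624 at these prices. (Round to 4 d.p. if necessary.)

Δq_1* = 20.1697

The MRS is 4·q_2/q_1. Set MRS = p_1/p_2.
So 0.8·p_2·q_2 = 0.2·p_1·q_1; combined with the budget, a share 0.8 of income goes to q_1.
Demand: q_1*(p_1,p_2,I) = 0.8·I/p_1 and q_2* = 0.2·I/p_2.
At p_1=8.25, p_2=9.8, I=416: q_1* = 0.8·416/8.25 = 40.3394.
At I' = 624: q_1* = 60.5091. Change: 60.5091 − 40.3394 = 20.1697.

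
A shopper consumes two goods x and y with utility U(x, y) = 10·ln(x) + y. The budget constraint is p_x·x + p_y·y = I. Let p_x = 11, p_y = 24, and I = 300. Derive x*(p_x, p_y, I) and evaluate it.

x* = 21.8182

Set MRS = p_x/p_y: (10/x)/1 = p_x/p_y.
So x*(p_x,p_y) = 10·p_y/p_x, independent of income; and y* = (I − 10·p_y)/p_y.
At the given prices: x* = 10·24/11 = 21.8182.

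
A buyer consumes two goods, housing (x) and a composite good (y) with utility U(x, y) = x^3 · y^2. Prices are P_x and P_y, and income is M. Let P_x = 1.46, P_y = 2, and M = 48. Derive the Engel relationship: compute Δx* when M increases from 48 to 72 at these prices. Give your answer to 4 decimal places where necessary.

Demand: x*(P_x,P_y,M) = 0.6·M/P_x and y* = 0.4·M/P_y.
At P_x=1.46, P_y=2, M=48: x* = 0.6·48/1.46 = 19.726.
At M' = 72: x* = 29.589. Change: 29.589 − 19.726 = 9.863.

Δx* = 9.863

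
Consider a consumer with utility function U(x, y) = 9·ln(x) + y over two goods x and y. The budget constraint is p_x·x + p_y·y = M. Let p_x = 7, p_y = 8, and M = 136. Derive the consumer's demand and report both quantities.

At the given prices: x* = 9·8/7 = 10.2857, and y* = 8.

x* = 10.2857, y* = 8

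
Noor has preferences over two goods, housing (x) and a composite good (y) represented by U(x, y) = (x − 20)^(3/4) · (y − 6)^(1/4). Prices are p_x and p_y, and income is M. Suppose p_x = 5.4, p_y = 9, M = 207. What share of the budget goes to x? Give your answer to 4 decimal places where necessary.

share on x = 0.6848

This is Cobb-Douglas in (x−20, y−6): tangency gives 0.75·p_y·(y−6) = 0.25·p_x·(x−20).
After buying the subsistence bundle (20, 6), a share 0.75 of the remaining income goes to x: x* = 20 + 0.75·(M − 20p_x − 6p_y)/p_x.
Discretionary income = 207 − 20·5.4 − 6·9 = 45; x* = 20 + 0.75·45/5.4 = 26.25; y* = 6 + 0.25·45/9 = 7.25.
Expenditure on x: 5.4·26.25 = 141.75; share = 0.6848.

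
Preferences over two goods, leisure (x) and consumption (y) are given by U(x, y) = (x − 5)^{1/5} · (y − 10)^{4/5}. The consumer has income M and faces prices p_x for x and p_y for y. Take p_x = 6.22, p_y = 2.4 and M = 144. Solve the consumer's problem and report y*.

This is Cobb-Douglas in (x−5, y−10): tangency gives 0.2·p_y·(y−10) = 0.8·p_x·(x−5).
Substituting into the budget: x* = 5 + 0.2·(M − 5·p_x − 10·p_y)/p_x, and y* = 10 + 0.8·(…)/p_y.
Discretionary income = 144 − 5·6.22 − 10·2.4 = 88.9; y* = 10 + 0.8·88.9/2.4 = 39.6333.

y* = 39.6333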